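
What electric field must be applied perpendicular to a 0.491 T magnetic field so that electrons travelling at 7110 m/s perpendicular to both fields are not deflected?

E = 3490 V/m

For straight-line motion qE = qvB, so E = vB.
E = 7110 × 0.491 = 3490 V/m.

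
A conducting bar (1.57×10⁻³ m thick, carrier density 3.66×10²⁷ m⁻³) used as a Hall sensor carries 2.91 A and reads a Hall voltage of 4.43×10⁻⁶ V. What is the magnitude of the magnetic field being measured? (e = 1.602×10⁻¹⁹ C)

From V_H = IB/(n e t), B = V_H n e t / I.
B = (4.43×10⁻⁶)(3.66×10²⁷)(1.602×10⁻¹⁹)(1.57×10⁻³)/2.91 ≈ 1.40 T.

B ≈ 1.40 T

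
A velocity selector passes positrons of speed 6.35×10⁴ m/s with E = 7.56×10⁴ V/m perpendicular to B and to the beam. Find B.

B = 1.19 T

Balance of forces in the selector: qE = qvB ⇒ B = E/v.
B = 7.56×10⁴/6.35×10⁴ = 1.19 T.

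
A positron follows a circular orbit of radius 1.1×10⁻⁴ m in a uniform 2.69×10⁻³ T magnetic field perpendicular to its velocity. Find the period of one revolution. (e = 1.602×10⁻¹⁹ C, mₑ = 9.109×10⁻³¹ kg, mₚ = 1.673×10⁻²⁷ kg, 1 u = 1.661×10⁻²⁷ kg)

The cyclotron period depends only on m, q, B: T = 2πm/(|q|B).
T = 2π(9.109×10⁻³¹)/((1.602×10⁻¹⁹)(2.69×10⁻³)) ≈ 1.33×10⁻⁸ s.

T ≈ 1.33×10⁻⁸ s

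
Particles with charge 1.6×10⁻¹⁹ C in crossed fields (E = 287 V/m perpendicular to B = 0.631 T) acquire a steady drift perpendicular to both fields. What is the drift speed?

The E×B drift speed is v_d = E/B.
v_d = 287/0.631 = 455 m/s.

v_d ≈ 455 m/s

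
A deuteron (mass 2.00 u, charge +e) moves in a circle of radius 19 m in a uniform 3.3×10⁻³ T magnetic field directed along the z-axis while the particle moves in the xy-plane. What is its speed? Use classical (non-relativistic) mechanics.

From |q|vB = mv²/r, v = |q|Br/m.
v = (1.602×10⁻¹⁹)(3.3×10⁻³)(19)/3.322×10⁻²⁷ ≈ 3.0×10⁶ m/s.

v ≈ 3.0×10⁶ m/s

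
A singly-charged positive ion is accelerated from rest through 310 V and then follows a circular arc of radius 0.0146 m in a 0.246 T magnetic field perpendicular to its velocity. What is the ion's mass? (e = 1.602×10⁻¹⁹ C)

Combine |q|V = ½mv² and r = mv/(|q|B): eliminate v to get m = qB²r²/(2V).
m = (1.602×10⁻¹⁹)(0.246)²(0.0146)²/(2·310) ≈ 3.33×10⁻²⁷ kg.

m ≈ 3.33×10⁻²⁷ kg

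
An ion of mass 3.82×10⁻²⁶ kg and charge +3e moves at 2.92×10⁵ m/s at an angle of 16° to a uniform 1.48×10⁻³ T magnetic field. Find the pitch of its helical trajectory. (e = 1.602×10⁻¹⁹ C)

p ≈ 94.7 m

v∥ = v cosθ = 2.92×10⁵·cos16° ≈ 2.807×10⁵ m/s.
T = 2πm/(|q|B) = 2π(3.82×10⁻²⁶)/((4.806×10⁻¹⁹)(1.48×10⁻³)) ≈ 3.374×10⁻⁴ s.
pitch = v∥ T = (2.807×10⁵)(3.374×10⁻⁴) ≈ 94.7 m.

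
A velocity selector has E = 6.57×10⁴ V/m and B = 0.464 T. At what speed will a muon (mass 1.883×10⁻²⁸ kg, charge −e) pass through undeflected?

Straight-line motion ⇒ electric and magnetic forces cancel, so E = vB.
v = E/B = 6.57×10⁴/0.464 = 1.42×10⁵ m/s.
The result is independent of the particle's charge and mass.

v = 1.42×10⁵ m/s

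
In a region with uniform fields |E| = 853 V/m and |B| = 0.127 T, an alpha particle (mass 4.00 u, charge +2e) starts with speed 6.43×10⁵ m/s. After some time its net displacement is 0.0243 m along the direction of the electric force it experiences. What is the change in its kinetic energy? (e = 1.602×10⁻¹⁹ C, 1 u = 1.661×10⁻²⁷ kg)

ΔKE ≈ 6.64×10⁻¹⁸ J

The magnetic force is always ⟂ v and does no work; only the electric force changes KE.
ΔKE = F_E · d = |q|E d = (3.204×10⁻¹⁹)(853)(0.0243) ≈ 6.64×10⁻¹⁸ J.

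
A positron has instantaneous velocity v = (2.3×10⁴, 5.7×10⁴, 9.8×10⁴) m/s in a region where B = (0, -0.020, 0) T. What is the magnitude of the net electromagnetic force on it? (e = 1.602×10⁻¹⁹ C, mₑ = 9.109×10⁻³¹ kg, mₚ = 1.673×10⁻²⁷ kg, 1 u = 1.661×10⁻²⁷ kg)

|F| ≈ 3.23×10⁻¹⁶ N

v×B = (1960, 0, -460) N/C.
F = q v×B = (1.602×10⁻¹⁹ C)·(1960, 0, -460) = (3.14×10⁻¹⁶, 0, -7.37×10⁻¹⁷) N.
|F| = 3.23×10⁻¹⁶ N.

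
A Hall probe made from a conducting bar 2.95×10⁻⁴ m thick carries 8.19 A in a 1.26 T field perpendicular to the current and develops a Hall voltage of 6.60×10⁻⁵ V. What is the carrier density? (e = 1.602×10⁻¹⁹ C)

From V_H = IB/(n e t), n = IB/(V_H e t).
n = (8.19)(1.26)/((6.60×10⁻⁵)(1.602×10⁻¹⁹)(2.95×10⁻⁴)) ≈ 3.31×10²⁷ m⁻³.

n ≈ 3.31×10²⁷ m⁻³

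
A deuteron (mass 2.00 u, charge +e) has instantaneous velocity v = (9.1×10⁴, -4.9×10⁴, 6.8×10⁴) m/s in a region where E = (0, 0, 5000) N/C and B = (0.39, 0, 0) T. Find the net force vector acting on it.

v×B = (0, 2.65×10⁴, 1.91×10⁴) N/C.
E + v×B = (0, 2.65×10⁴, 2.41×10⁴) N/C.
F = q(E + v×B) = (1.602×10⁻¹⁹ C)·(0, 2.65×10⁴, 2.41×10⁴) = (0, 4.25×10⁻¹⁵, 3.86×10⁻¹⁵) N.

F ≈ (0, 4.25×10⁻¹⁵, 3.86×10⁻¹⁵) N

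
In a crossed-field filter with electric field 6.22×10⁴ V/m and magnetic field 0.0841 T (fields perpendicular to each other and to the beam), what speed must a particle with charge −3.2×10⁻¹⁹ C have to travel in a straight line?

Zero net Lorentz force requires |qE| = |q v×B|, i.e. E = vB.
v = E/B = 6.22×10⁴/0.0841 = 7.40×10⁵ m/s.
The result is independent of the particle's charge and mass.

v = 7.40×10⁵ m/s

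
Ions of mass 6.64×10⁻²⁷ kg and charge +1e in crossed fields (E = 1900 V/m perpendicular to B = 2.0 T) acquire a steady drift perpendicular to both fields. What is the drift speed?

In crossed fields the guiding centre drifts at v_d = |E×B|/B² = E/B, independent of charge and mass.
v_d = 1900/2.0 = 950 m/s.

v_d ≈ 950 m/s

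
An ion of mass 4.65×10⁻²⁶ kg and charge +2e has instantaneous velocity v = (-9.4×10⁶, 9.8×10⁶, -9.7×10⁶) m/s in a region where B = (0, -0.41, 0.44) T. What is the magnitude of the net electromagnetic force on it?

v×B = (3.35×10⁵, 4.14×10⁶, 3.85×10⁶) N/C.
F = q v×B = (3.204×10⁻¹⁹ C)·(3.35×10⁵, 4.14×10⁶, 3.85×10⁶) = (1.07×10⁻¹³, 1.33×10⁻¹², 1.23×10⁻¹²) N.
|F| = 1.81×10⁻¹² N.

|F| ≈ 1.81×10⁻¹² N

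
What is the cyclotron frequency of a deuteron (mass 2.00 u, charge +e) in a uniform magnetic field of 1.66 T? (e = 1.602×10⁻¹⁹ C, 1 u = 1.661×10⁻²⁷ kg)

f = |q|B/(2πm).
f = (1.602×10⁻¹⁹)(1.66)/(2π·3.322×10⁻²⁷) ≈ 1.27×10⁷ Hz.

f ≈ 1.27×10⁷ Hz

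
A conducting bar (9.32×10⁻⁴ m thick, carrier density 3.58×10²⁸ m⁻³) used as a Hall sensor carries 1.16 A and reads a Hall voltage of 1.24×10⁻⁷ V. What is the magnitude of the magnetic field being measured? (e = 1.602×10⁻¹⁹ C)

B ≈ 0.571 T

From V_H = IB/(n e t), B = V_H n e t / I.
B = (1.24×10⁻⁷)(3.58×10²⁸)(1.602×10⁻¹⁹)(9.32×10⁻⁴)/1.16 ≈ 0.571 T.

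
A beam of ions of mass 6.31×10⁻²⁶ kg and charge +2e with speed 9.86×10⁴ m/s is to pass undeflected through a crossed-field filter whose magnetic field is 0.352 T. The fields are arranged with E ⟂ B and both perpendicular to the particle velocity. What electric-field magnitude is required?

For straight-line motion qE = qvB, so E = vB.
E = 9.86×10⁴ × 0.352 = 3.47×10⁴ V/m.

E = 3.47×10⁴ V/m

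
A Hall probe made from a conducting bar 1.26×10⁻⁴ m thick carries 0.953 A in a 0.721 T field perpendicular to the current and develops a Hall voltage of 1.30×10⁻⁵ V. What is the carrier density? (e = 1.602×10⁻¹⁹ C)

n ≈ 2.62×10²⁷ m⁻³

From V_H = IB/(n e t), n = IB/(V_H e t).
n = (0.953)(0.721)/((1.30×10⁻⁵)(1.602×10⁻¹⁹)(1.26×10⁻⁴)) ≈ 2.62×10²⁷ m⁻³.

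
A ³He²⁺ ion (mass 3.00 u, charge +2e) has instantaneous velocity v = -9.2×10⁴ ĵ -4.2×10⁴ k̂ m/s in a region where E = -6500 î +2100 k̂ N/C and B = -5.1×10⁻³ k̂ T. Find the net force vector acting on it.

v×B = (469, 0, 0) N/C.
E + v×B = (-6030, 0, 2100) N/C.
F = q(E + v×B) = (3.204×10⁻¹⁹ C)·(-6030, 0, 2100) = (-1.93×10⁻¹⁵, 0, 6.73×10⁻¹⁶) N.

F ≈ (-1.93×10⁻¹⁵, 0, 6.73×10⁻¹⁶) N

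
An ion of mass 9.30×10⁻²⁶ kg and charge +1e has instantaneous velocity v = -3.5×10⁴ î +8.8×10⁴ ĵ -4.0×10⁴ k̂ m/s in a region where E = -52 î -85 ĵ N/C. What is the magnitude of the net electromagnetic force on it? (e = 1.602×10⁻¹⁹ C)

Only an electric field acts, so F = qE = (1.602×10⁻¹⁹ C)·(-52.0, -85.0, 0) = (-8.33×10⁻¹⁸, -1.36×10⁻¹⁷, 0) N.
|F| = 1.60×10⁻¹⁷ N.

|F| ≈ 1.60×10⁻¹⁷ N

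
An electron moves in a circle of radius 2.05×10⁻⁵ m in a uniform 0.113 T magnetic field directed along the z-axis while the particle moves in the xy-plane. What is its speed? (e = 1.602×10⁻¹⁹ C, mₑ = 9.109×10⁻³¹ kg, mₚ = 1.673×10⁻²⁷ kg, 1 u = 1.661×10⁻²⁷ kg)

v ≈ 4.07×10⁵ m/s

From |q|vB = mv²/r, v = |q|Br/m.
v = (1.602×10⁻¹⁹)(0.113)(2.05×10⁻⁵)/9.109×10⁻³¹ ≈ 4.07×10⁵ m/s.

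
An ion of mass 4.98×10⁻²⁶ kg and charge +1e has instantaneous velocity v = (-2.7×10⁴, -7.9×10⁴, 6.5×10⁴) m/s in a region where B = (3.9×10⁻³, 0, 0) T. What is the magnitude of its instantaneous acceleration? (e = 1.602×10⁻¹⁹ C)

|a| ≈ 1.28×10⁹ m/s²

v×B = (0, 254, 308) N/C.
F = q v×B = (1.602×10⁻¹⁹ C)·(0, 254, 308) = (0, 4.06×10⁻¹⁷, 4.94×10⁻¹⁷) N.
|a| = |F|/m = 6.392×10⁻¹⁷/4.98×10⁻²⁶ ≈ 1.28×10⁹ m/s².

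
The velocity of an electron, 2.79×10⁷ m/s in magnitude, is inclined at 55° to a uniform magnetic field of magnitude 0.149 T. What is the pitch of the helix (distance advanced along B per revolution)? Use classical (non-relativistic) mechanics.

p ≈ 3.84×10⁻³ m

v∥ = v cosθ = 2.79×10⁷·cos55° ≈ 1.600×10⁷ m/s.
T = 2πm/(|q|B) = 2π(9.109×10⁻³¹)/((1.602×10⁻¹⁹)(0.149)) ≈ 2.398×10⁻¹⁰ s.
pitch = v∥ T = (1.600×10⁷)(2.398×10⁻¹⁰) ≈ 3.84×10⁻³ m.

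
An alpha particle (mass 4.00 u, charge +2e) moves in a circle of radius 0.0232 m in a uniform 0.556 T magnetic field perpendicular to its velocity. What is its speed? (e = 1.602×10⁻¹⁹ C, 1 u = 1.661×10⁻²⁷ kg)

v ≈ 6.22×10⁵ m/s

From |q|vB = mv²/r, v = |q|Br/m.
v = (3.204×10⁻¹⁹)(0.556)(0.0232)/6.644×10⁻²⁷ ≈ 6.22×10⁵ m/s.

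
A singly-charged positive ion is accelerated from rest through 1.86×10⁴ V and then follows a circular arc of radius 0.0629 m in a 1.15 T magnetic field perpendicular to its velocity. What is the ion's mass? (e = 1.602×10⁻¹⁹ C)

Combine |q|V = ½mv² and r = mv/(|q|B): eliminate v to get m = qB²r²/(2V).
m = (1.602×10⁻¹⁹)(1.15)²(0.0629)²/(2·1.86×10⁴) ≈ 2.25×10⁻²⁶ kg.

m ≈ 2.25×10⁻²⁶ kg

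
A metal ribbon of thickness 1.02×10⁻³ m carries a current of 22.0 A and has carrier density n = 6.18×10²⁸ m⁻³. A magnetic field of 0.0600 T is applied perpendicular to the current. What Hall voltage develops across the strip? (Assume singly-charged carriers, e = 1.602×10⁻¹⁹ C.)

V_H ≈ 1.31×10⁻⁷ V

V_H = IB/(n e t).
V_H = (22.0)(0.0600)/((6.18×10²⁸)(1.602×10⁻¹⁹)(1.02×10⁻³)) ≈ 1.31×10⁻⁷ V.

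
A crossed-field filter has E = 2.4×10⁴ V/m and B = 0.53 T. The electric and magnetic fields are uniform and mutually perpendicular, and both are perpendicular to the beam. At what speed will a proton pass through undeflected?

For undeflected motion the electric and magnetic forces balance: qE = qvB.
v = E/B = 2.4×10⁴/0.53 = 4.5×10⁴ m/s.

v = 4.5×10⁴ m/s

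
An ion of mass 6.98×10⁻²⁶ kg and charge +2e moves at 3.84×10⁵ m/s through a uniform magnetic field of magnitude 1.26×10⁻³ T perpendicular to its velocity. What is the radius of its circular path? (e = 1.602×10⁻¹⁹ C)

The magnetic force provides the centripetal force: |q|vB = mv²/r.
r = mv/(|q|B) = (6.98×10⁻²⁶)(3.84×10⁵)/((3.204×10⁻¹⁹)(1.26×10⁻³)) ≈ 66.4 m.

r ≈ 66.4 m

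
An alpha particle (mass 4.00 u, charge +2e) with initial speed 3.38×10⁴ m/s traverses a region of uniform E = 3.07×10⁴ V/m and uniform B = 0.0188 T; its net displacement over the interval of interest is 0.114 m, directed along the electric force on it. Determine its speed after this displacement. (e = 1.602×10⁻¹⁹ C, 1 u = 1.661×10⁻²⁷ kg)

B does no work; ΔKE = |q|E d.
½mv_f² = ½mv₀² + |q|Ed = ½(6.644×10⁻²⁷)(3.38×10⁴)² + (3.204×10⁻¹⁹)(3.07×10⁴)(0.114) ≈ 3.795×10⁻¹⁸ J + 1.121×10⁻¹⁵ J ≈ 1.125×10⁻¹⁵ J.
v_f = √(2·1.125×10⁻¹⁵/6.644×10⁻²⁷) ≈ 5.82×10⁵ m/s.

v_f ≈ 5.82×10⁵ m/s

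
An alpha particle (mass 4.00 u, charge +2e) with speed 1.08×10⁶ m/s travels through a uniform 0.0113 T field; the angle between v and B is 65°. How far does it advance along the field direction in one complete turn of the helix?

v∥ = v cosθ = 1.08×10⁶·cos65° ≈ 4.564×10⁵ m/s.
T = 2πm/(|q|B) = 2π(6.644×10⁻²⁷)/((3.204×10⁻¹⁹)(0.0113)) ≈ 1.153×10⁻⁵ s.
pitch = v∥ T = (4.564×10⁵)(1.153×10⁻⁵) ≈ 5.26 m.

p ≈ 5.26 m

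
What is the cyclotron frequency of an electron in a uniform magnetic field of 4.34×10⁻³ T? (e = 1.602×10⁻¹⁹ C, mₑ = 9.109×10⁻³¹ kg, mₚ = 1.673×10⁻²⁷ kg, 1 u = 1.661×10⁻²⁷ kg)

f = |q|B/(2πm).
f = (1.602×10⁻¹⁹)(4.34×10⁻³)/(2π·9.109×10⁻³¹) ≈ 1.21×10⁸ Hz.

f ≈ 1.21×10⁸ Hz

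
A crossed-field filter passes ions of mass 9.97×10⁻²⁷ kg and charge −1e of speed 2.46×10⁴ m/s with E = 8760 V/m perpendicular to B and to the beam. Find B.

B = 0.356 T

Balance of forces in the selector: qE = qvB ⇒ B = E/v.
B = 8760/2.46×10⁴ = 0.356 T.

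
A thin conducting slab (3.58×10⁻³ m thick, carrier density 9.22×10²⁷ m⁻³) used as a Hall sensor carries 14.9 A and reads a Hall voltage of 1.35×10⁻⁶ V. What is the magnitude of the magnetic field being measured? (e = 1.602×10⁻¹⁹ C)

B ≈ 0.479 T

From V_H = IB/(n e t), B = V_H n e t / I.
B = (1.35×10⁻⁶)(9.22×10²⁷)(1.602×10⁻¹⁹)(3.58×10⁻³)/14.9 ≈ 0.479 T.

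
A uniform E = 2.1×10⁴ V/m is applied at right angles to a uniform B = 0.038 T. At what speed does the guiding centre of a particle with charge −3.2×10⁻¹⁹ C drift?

v_d ≈ 5.5×10⁵ m/s

In crossed fields the guiding centre drifts at v_d = |E×B|/B² = E/B, independent of charge and mass.
v_d = 2.1×10⁴/0.038 = 5.5×10⁵ m/s.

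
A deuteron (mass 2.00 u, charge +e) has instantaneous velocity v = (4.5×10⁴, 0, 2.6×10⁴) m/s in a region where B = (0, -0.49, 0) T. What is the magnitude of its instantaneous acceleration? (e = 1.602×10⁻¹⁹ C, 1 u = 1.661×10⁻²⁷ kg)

|a| ≈ 1.23×10¹² m/s²

v×B = (1.27×10⁴, 0, -2.20×10⁴) N/C.
F = q v×B = (1.602×10⁻¹⁹ C)·(1.27×10⁴, 0, -2.20×10⁴) = (2.04×10⁻¹⁵, 0, -3.53×10⁻¹⁵) N.
|a| = |F|/m = 4.080×10⁻¹⁵/3.322×10⁻²⁷ ≈ 1.23×10¹² m/s².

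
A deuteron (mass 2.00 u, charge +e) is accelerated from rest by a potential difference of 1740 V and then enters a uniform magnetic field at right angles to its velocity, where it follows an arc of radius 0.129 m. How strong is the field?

v = √(2|q|V/m) = √(2·1.602×10⁻¹⁹·1740/3.322×10⁻²⁷) ≈ 4.097×10⁵ m/s.
B = mv/(|q|r) = (3.322×10⁻²⁷)(4.097×10⁵)/((1.602×10⁻¹⁹)(0.129)) ≈ 0.0659 T.

B ≈ 0.0659 T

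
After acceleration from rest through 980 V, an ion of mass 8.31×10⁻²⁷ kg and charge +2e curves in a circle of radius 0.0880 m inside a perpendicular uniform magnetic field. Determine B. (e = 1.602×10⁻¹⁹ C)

B ≈ 0.0810 T

v = √(2|q|V/m) = √(2·3.204×10⁻¹⁹·980/8.31×10⁻²⁷) ≈ 2.749×10⁵ m/s.
B = mv/(|q|r) = (8.31×10⁻²⁷)(2.749×10⁵)/((3.204×10⁻¹⁹)(0.0880)) ≈ 0.0810 T.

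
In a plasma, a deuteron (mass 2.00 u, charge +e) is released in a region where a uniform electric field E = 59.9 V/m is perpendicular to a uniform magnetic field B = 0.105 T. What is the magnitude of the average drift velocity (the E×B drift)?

The steady drift has the magnetic force balancing the electric force, so v_d = E/B.
v_d = 59.9/0.105 = 570 m/s.

v_d ≈ 570 m/s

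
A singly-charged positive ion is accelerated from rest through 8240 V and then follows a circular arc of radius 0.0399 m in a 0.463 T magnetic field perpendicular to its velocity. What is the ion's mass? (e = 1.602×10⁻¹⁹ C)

Combine |q|V = ½mv² and r = mv/(|q|B): eliminate v to get m = qB²r²/(2V).
m = (1.602×10⁻¹⁹)(0.463)²(0.0399)²/(2·8240) ≈ 3.32×10⁻²⁷ kg.

m ≈ 3.32×10⁻²⁷ kg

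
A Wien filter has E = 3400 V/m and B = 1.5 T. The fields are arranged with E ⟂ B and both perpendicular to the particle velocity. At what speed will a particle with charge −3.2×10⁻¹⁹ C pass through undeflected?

v = 2300 m/s

For undeflected motion the electric and magnetic forces balance: qE = qvB.
v = E/B = 3400/1.5 = 2300 m/s.
The result is independent of the particle's charge and mass.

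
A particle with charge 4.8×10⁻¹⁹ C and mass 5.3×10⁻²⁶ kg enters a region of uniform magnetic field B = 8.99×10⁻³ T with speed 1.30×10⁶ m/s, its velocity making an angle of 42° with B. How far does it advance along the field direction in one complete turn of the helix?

p ≈ 74.6 m

v∥ = v cosθ = 1.30×10⁶·cos42° ≈ 9.661×10⁵ m/s.
T = 2πm/(|q|B) = 2π(5.3×10⁻²⁶)/((4.8×10⁻¹⁹)(8.99×10⁻³)) ≈ 7.717×10⁻⁵ s.
pitch = v∥ T = (9.661×10⁵)(7.717×10⁻⁵) ≈ 74.6 m.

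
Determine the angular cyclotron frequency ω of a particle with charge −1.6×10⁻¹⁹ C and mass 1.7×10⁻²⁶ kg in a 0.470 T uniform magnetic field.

ω = |q|B/m.
ω = (1.6×10⁻¹⁹)(0.470)/1.7×10⁻²⁶ ≈ 4.42×10⁶ rad/s.

ω ≈ 4.42×10⁶ rad/s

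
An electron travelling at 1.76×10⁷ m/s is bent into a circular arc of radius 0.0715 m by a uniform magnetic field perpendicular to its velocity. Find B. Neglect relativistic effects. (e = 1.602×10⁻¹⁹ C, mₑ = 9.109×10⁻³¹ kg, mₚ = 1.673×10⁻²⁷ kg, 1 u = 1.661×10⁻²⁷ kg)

From |q|vB = mv²/r, B = mv/(|q|r).
B = (9.109×10⁻³¹)(1.76×10⁷)/((1.602×10⁻¹⁹)(0.0715)) ≈ 1.40×10⁻³ T.

B ≈ 1.40×10⁻³ T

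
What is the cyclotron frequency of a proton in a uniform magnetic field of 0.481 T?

f = |q|B/(2πm).
f = (1.602×10⁻¹⁹)(0.481)/(2π·1.673×10⁻²⁷) ≈ 7.33×10⁶ Hz.

f ≈ 7.33×10⁶ Hz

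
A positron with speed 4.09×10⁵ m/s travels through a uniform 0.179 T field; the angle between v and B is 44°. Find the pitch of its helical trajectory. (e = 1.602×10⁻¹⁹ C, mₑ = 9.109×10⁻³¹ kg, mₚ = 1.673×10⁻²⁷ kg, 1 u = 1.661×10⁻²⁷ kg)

p ≈ 5.87×10⁻⁵ m

v∥ = v cosθ = 4.09×10⁵·cos44° ≈ 2.942×10⁵ m/s.
T = 2πm/(|q|B) = 2π(9.109×10⁻³¹)/((1.602×10⁻¹⁹)(0.179)) ≈ 1.996×10⁻¹⁰ s.
pitch = v∥ T = (2.942×10⁵)(1.996×10⁻¹⁰) ≈ 5.87×10⁻⁵ m.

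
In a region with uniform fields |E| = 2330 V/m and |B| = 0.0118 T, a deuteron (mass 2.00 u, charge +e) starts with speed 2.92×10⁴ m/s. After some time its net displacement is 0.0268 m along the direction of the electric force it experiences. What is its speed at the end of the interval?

v_f ≈ 8.29×10⁴ m/s

B does no work; ΔKE = |q|E d.
½mv_f² = ½mv₀² + |q|Ed = ½(3.322×10⁻²⁷)(2.92×10⁴)² + (1.602×10⁻¹⁹)(2330)(0.0268) ≈ 1.416×10⁻¹⁸ J + 1.000×10⁻¹⁷ J ≈ 1.142×10⁻¹⁷ J.
v_f = √(2·1.142×10⁻¹⁷/3.322×10⁻²⁷) ≈ 8.29×10⁴ m/s.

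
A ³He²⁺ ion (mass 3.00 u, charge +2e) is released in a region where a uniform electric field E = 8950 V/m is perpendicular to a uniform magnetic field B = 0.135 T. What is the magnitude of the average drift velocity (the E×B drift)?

v_d ≈ 6.63×10⁴ m/s

The E×B drift speed is v_d = E/B.
v_d = 8950/0.135 = 6.63×10⁴ m/s.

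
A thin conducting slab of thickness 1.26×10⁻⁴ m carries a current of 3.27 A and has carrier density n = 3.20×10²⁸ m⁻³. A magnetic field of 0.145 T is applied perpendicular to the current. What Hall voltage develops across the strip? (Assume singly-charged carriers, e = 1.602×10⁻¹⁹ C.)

V_H = IB/(n e t).
V_H = (3.27)(0.145)/((3.20×10²⁸)(1.602×10⁻¹⁹)(1.26×10⁻⁴)) ≈ 7.34×10⁻⁷ V.

V_H ≈ 7.34×10⁻⁷ V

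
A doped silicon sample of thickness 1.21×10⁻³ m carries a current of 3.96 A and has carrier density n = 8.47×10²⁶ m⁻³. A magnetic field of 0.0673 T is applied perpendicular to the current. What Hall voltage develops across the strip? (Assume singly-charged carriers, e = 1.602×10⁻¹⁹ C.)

V_H = IB/(n e t).
V_H = (3.96)(0.0673)/((8.47×10²⁶)(1.602×10⁻¹⁹)(1.21×10⁻³)) ≈ 1.62×10⁻⁶ V.

V_H ≈ 1.62×10⁻⁶ V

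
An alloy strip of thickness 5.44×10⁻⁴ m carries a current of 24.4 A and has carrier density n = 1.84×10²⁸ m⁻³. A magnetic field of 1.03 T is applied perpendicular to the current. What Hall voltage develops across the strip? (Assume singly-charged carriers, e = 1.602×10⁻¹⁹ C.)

V_H ≈ 1.57×10⁻⁵ V

V_H = IB/(n e t).
V_H = (24.4)(1.03)/((1.84×10²⁸)(1.602×10⁻¹⁹)(5.44×10⁻⁴)) ≈ 1.57×10⁻⁵ V.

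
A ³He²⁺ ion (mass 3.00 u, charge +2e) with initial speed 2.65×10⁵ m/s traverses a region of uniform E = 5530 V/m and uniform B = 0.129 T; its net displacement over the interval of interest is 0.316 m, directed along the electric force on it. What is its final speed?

B does no work; ΔKE = |q|E d.
½mv_f² = ½mv₀² + |q|Ed = ½(4.983×10⁻²⁷)(2.65×10⁵)² + (3.204×10⁻¹⁹)(5530)(0.316) ≈ 1.750×10⁻¹⁶ J + 5.599×10⁻¹⁶ J ≈ 7.349×10⁻¹⁶ J.
v_f = √(2·7.349×10⁻¹⁶/4.983×10⁻²⁷) ≈ 5.43×10⁵ m/s.

v_f ≈ 5.43×10⁵ m/s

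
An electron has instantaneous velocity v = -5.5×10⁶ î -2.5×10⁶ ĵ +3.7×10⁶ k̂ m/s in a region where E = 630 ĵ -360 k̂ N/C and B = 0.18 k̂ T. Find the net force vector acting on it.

v×B = (-4.50×10⁵, 9.90×10⁵, 0) N/C.
E + v×B = (-4.50×10⁵, 9.91×10⁵, -360) N/C.
F = q(E + v×B) = (−1.602×10⁻¹⁹ C)·(-4.50×10⁵, 9.91×10⁵, -360) = (7.21×10⁻¹⁴, -1.59×10⁻¹³, 5.77×10⁻¹⁷) N.

F ≈ (7.21×10⁻¹⁴, -1.59×10⁻¹³, 5.77×10⁻¹⁷) N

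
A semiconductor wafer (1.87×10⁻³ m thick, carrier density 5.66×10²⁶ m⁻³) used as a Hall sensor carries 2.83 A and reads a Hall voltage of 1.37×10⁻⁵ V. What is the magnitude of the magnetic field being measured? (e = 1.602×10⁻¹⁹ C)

From V_H = IB/(n e t), B = V_H n e t / I.
B = (1.37×10⁻⁵)(5.66×10²⁶)(1.602×10⁻¹⁹)(1.87×10⁻³)/2.83 ≈ 0.821 T.

B ≈ 0.821 T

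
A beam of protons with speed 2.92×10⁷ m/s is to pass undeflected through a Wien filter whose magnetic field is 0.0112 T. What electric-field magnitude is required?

E = 3.27×10⁵ V/m

For straight-line motion qE = qvB, so E = vB.
E = 2.92×10⁷ × 0.0112 = 3.27×10⁵ V/m.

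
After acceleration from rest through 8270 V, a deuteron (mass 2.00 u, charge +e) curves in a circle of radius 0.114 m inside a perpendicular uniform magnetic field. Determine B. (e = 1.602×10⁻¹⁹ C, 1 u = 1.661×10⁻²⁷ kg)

B ≈ 0.162 T

v = √(2|q|V/m) = √(2·1.602×10⁻¹⁹·8270/3.322×10⁻²⁷) ≈ 8.931×10⁵ m/s.
B = mv/(|q|r) = (3.322×10⁻²⁷)(8.931×10⁵)/((1.602×10⁻¹⁹)(0.114)) ≈ 0.162 T.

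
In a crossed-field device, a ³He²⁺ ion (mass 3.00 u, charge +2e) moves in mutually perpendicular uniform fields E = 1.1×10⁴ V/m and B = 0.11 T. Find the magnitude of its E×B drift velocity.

v_d ≈ 1.0×10⁵ m/s

The steady drift has the magnetic force balancing the electric force, so v_d = E/B.
v_d = 1.1×10⁴/0.11 = 1.0×10⁵ m/s.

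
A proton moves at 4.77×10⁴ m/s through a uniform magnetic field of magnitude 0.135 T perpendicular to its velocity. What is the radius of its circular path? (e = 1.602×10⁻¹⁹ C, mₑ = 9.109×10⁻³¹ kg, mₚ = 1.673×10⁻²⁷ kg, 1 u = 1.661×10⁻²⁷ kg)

r ≈ 3.69×10⁻³ m

The magnetic force provides the centripetal force: |q|vB = mv²/r.
r = mv/(|q|B) = (1.673×10⁻²⁷)(4.77×10⁴)/((1.602×10⁻¹⁹)(0.135)) ≈ 3.69×10⁻³ m.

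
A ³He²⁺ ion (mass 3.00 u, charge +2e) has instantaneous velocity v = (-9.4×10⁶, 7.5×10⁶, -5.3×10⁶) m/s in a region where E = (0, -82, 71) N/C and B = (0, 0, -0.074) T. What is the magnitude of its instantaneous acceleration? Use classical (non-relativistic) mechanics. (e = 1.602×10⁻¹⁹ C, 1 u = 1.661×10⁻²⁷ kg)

|a| ≈ 5.72×10¹³ m/s²

v×B = (-5.55×10⁵, -6.96×10⁵, 0) N/C.
E + v×B = (-5.55×10⁵, -6.96×10⁵, 71.0) N/C.
F = q(E + v×B) = (3.204×10⁻¹⁹ C)·(-5.55×10⁵, -6.96×10⁵, 71.0) = (-1.78×10⁻¹³, -2.23×10⁻¹³, 2.27×10⁻¹⁷) N.
|a| = |F|/m = 2.851×10⁻¹³/4.983×10⁻²⁷ ≈ 5.72×10¹³ m/s².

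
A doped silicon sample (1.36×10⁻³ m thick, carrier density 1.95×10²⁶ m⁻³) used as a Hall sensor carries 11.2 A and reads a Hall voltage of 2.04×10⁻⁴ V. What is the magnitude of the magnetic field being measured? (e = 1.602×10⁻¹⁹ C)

B ≈ 0.774 T

From V_H = IB/(n e t), B = V_H n e t / I.
B = (2.04×10⁻⁴)(1.95×10²⁶)(1.602×10⁻¹⁹)(1.36×10⁻³)/11.2 ≈ 0.774 T.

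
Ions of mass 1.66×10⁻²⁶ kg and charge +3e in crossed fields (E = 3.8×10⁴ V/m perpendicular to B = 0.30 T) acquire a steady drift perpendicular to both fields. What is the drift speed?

v_d ≈ 1.3×10⁵ m/s

In crossed fields the guiding centre drifts at v_d = |E×B|/B² = E/B, independent of charge and mass.
v_d = 3.8×10⁴/0.30 = 1.3×10⁵ m/s.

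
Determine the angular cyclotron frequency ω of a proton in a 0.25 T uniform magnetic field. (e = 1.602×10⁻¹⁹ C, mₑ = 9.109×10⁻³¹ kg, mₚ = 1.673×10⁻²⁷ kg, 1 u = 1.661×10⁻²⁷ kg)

ω = |q|B/m.
ω = (1.602×10⁻¹⁹)(0.25)/1.673×10⁻²⁷ ≈ 2.4×10⁷ rad/s.

ω ≈ 2.4×10⁷ rad/s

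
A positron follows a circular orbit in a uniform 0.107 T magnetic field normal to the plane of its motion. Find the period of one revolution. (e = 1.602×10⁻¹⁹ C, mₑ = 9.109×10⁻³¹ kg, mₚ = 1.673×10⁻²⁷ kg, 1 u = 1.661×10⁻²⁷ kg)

The cyclotron period depends only on m, q, B: T = 2πm/(|q|B).
T = 2π(9.109×10⁻³¹)/((1.602×10⁻¹⁹)(0.107)) ≈ 3.34×10⁻¹⁰ s.

T ≈ 3.34×10⁻¹⁰ s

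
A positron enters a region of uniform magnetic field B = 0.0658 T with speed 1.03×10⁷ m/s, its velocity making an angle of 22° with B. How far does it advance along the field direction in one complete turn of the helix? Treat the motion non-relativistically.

p ≈ 5.19×10⁻³ m

v∥ = v cosθ = 1.03×10⁷·cos22° ≈ 9.550×10⁶ m/s.
T = 2πm/(|q|B) = 2π(9.109×10⁻³¹)/((1.602×10⁻¹⁹)(0.0658)) ≈ 5.430×10⁻¹⁰ s.
pitch = v∥ T = (9.550×10⁶)(5.430×10⁻¹⁰) ≈ 5.19×10⁻³ m.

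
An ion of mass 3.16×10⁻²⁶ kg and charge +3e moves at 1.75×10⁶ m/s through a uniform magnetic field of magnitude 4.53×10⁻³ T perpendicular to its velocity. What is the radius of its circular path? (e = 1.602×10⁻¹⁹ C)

r ≈ 25.4 m

The magnetic force provides the centripetal force: |q|vB = mv²/r.
r = mv/(|q|B) = (3.16×10⁻²⁶)(1.75×10⁶)/((4.806×10⁻¹⁹)(4.53×10⁻³)) ≈ 25.4 m.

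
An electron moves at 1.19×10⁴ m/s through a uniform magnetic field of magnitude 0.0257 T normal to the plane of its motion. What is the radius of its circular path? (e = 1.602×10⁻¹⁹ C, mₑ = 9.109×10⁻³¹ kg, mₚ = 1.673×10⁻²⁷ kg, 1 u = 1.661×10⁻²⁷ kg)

r ≈ 2.63×10⁻⁶ m

The magnetic force provides the centripetal force: |q|vB = mv²/r.
r = mv/(|q|B) = (9.109×10⁻³¹)(1.19×10⁴)/((1.602×10⁻¹⁹)(0.0257)) ≈ 2.63×10⁻⁶ m.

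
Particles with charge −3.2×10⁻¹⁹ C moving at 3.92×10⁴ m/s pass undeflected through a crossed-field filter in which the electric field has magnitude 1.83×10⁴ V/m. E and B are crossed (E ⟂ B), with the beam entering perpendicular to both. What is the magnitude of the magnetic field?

B = 0.467 T

Balance of forces in the selector: qE = qvB ⇒ B = E/v.
B = 1.83×10⁴/3.92×10⁴ = 0.467 T.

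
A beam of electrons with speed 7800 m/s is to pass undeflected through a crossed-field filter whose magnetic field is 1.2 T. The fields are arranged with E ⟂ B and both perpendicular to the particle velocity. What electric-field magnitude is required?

E = 9400 V/m

For straight-line motion qE = qvB, so E = vB.
E = 7800 × 1.2 = 9400 V/m.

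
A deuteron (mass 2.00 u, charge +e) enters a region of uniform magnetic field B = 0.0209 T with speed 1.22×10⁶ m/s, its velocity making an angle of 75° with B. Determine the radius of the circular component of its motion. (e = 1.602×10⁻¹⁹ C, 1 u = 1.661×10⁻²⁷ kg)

r ≈ 1.17 m

v⊥ = v sinθ = 1.22×10⁶·sin75° ≈ 1.178×10⁶ m/s.
r = m v⊥/(|q|B) = (3.322×10⁻²⁷)(1.178×10⁶)/((1.602×10⁻¹⁹)(0.0209)) ≈ 1.17 m.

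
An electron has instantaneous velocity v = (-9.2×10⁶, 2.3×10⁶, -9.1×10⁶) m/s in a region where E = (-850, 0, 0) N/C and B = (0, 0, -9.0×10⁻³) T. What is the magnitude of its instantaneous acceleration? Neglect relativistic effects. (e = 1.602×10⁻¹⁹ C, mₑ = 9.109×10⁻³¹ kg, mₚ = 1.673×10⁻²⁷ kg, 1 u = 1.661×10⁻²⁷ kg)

|a| ≈ 1.50×10¹⁶ m/s²

v×B = (-2.07×10⁴, -8.28×10⁴, 0) N/C.
E + v×B = (-2.16×10⁴, -8.28×10⁴, 0) N/C.
F = q(E + v×B) = (−1.602×10⁻¹⁹ C)·(-2.16×10⁴, -8.28×10⁴, 0) = (3.45×10⁻¹⁵, 1.33×10⁻¹⁴, 0) N.
|a| = |F|/m = 1.371×10⁻¹⁴/9.109×10⁻³¹ ≈ 1.50×10¹⁶ m/s².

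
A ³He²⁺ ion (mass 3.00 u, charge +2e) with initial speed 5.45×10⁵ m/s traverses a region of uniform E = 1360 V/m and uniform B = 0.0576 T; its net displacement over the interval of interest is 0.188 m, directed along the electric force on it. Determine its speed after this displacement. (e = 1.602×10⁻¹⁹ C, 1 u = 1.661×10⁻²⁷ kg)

v_f ≈ 5.74×10⁵ m/s

B does no work; ΔKE = |q|E d.
½mv_f² = ½mv₀² + |q|Ed = ½(4.983×10⁻²⁷)(5.45×10⁵)² + (3.204×10⁻¹⁹)(1360)(0.188) ≈ 7.400×10⁻¹⁶ J + 8.192×10⁻¹⁷ J ≈ 8.220×10⁻¹⁶ J.
v_f = √(2·8.220×10⁻¹⁶/4.983×10⁻²⁷) ≈ 5.74×10⁵ m/s.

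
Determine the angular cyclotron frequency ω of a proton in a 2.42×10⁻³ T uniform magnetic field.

ω ≈ 2.32×10⁵ rad/s

ω = |q|B/m.
ω = (1.602×10⁻¹⁹)(2.42×10⁻³)/1.673×10⁻²⁷ ≈ 2.32×10⁵ rad/s.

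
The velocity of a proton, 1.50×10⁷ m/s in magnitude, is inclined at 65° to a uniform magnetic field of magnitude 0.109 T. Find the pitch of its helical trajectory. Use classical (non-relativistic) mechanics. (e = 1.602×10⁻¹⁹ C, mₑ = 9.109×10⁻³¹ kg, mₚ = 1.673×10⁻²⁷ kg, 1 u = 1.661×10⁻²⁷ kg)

p ≈ 3.82 m

v∥ = v cosθ = 1.50×10⁷·cos65° ≈ 6.339×10⁶ m/s.
T = 2πm/(|q|B) = 2π(1.673×10⁻²⁷)/((1.602×10⁻¹⁹)(0.109)) ≈ 6.020×10⁻⁷ s.
pitch = v∥ T = (6.339×10⁶)(6.020×10⁻⁷) ≈ 3.82 m.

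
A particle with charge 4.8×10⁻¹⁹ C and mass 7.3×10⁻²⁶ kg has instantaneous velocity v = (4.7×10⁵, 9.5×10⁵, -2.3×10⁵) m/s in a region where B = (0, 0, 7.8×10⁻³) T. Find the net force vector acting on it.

v×B = (7410, -3670, 0) N/C.
F = q v×B = (4.8×10⁻¹⁹ C)·(7410, -3670, 0) = (3.56×10⁻¹⁵, -1.76×10⁻¹⁵, 0) N.

F ≈ (3.56×10⁻¹⁵, -1.76×10⁻¹⁵, 0) N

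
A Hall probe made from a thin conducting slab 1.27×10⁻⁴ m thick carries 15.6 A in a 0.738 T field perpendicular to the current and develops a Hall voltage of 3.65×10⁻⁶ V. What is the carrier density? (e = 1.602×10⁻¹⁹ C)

n ≈ 1.55×10²⁹ m⁻³

From V_H = IB/(n e t), n = IB/(V_H e t).
n = (15.6)(0.738)/((3.65×10⁻⁶)(1.602×10⁻¹⁹)(1.27×10⁻⁴)) ≈ 1.55×10²⁹ m⁻³.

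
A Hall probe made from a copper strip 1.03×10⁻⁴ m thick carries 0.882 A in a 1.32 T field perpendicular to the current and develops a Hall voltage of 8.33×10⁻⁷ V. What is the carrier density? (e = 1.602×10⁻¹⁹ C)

n ≈ 8.47×10²⁸ m⁻³

From V_H = IB/(n e t), n = IB/(V_H e t).
n = (0.882)(1.32)/((8.33×10⁻⁷)(1.602×10⁻¹⁹)(1.03×10⁻⁴)) ≈ 8.47×10²⁸ m⁻³.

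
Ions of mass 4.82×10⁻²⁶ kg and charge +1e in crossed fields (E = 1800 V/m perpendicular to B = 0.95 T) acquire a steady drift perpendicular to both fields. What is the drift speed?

The steady drift has the magnetic force balancing the electric force, so v_d = E/B.
v_d = 1800/0.95 = 1900 m/s.

v_d ≈ 1900 m/s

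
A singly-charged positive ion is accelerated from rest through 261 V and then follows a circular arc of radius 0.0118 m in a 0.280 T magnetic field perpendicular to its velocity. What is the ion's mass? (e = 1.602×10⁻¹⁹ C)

Combine |q|V = ½mv² and r = mv/(|q|B): eliminate v to get m = qB²r²/(2V).
m = (1.602×10⁻¹⁹)(0.280)²(0.0118)²/(2·261) ≈ 3.35×10⁻²⁷ kg.

m ≈ 3.35×10⁻²⁷ kg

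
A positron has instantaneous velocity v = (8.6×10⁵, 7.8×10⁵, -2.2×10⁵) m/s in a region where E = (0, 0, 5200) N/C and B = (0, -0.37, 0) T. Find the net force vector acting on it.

F ≈ (-1.30×10⁻¹⁴, 0, -5.01×10⁻¹⁴) N

v×B = (-8.14×10⁴, 0, -3.18×10⁵) N/C.
E + v×B = (-8.14×10⁴, 0, -3.13×10⁵) N/C.
F = q(E + v×B) = (1.602×10⁻¹⁹ C)·(-8.14×10⁴, 0, -3.13×10⁵) = (-1.30×10⁻¹⁴, 0, -5.01×10⁻¹⁴) N.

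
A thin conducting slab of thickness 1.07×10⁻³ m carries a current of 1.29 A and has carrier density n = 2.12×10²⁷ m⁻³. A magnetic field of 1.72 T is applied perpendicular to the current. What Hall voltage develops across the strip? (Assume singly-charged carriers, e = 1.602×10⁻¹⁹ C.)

V_H ≈ 6.11×10⁻⁶ V

V_H = IB/(n e t).
V_H = (1.29)(1.72)/((2.12×10²⁷)(1.602×10⁻¹⁹)(1.07×10⁻³)) ≈ 6.11×10⁻⁶ V.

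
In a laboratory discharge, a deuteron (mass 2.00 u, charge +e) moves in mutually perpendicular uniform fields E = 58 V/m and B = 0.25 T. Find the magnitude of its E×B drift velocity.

v_d ≈ 230 m/s

In crossed fields the guiding centre drifts at v_d = |E×B|/B² = E/B, independent of charge and mass.
v_d = 58/0.25 = 230 m/s.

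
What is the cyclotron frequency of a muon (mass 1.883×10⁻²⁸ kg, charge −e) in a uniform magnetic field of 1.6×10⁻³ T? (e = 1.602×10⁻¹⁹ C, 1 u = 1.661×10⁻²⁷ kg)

f ≈ 2.2×10⁵ Hz

f = |q|B/(2πm).
f = (1.602×10⁻¹⁹)(1.6×10⁻³)/(2π·1.883×10⁻²⁸) ≈ 2.2×10⁵ Hz.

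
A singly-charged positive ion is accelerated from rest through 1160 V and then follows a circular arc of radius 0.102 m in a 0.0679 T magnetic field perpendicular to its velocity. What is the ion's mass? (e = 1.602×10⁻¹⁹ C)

m ≈ 3.31×10⁻²⁷ kg

Combine |q|V = ½mv² and r = mv/(|q|B): eliminate v to get m = qB²r²/(2V).
m = (1.602×10⁻¹⁹)(0.0679)²(0.102)²/(2·1160) ≈ 3.31×10⁻²⁷ kg.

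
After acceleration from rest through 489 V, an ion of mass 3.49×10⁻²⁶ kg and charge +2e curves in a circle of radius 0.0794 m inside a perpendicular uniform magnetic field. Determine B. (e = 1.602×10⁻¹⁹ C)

v = √(2|q|V/m) = √(2·3.204×10⁻¹⁹·489/3.49×10⁻²⁶) ≈ 9.476×10⁴ m/s.
B = mv/(|q|r) = (3.49×10⁻²⁶)(9.476×10⁴)/((3.204×10⁻¹⁹)(0.0794)) ≈ 0.130 T.

B ≈ 0.130 T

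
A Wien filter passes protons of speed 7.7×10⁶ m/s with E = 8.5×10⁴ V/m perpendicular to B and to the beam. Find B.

B = 0.011 T

Balance of forces in the selector: qE = qvB ⇒ B = E/v.
B = 8.5×10⁴/7.7×10⁶ = 0.011 T.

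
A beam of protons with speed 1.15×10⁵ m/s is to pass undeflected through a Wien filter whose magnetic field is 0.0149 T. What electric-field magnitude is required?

E = 1710 V/m

For straight-line motion qE = qvB, so E = vB.
E = 1.15×10⁵ × 0.0149 = 1710 V/m.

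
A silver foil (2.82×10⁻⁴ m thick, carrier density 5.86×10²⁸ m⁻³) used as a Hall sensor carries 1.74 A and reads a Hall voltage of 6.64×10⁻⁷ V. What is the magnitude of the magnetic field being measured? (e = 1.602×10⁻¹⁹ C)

From V_H = IB/(n e t), B = V_H n e t / I.
B = (6.64×10⁻⁷)(5.86×10²⁸)(1.602×10⁻¹⁹)(2.82×10⁻⁴)/1.74 ≈ 1.01 T.

B ≈ 1.01 T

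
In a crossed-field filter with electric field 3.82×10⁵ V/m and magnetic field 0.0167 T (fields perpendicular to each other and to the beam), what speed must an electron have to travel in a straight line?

v = 2.29×10⁷ m/s

Zero net Lorentz force requires |qE| = |q v×B|, i.e. E = vB.
v = E/B = 3.82×10⁵/0.0167 = 2.29×10⁷ m/s.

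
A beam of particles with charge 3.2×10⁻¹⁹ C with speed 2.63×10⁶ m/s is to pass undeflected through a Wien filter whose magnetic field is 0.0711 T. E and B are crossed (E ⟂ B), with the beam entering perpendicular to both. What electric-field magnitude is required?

E = 1.87×10⁵ V/m

For straight-line motion qE = qvB, so E = vB.
E = 2.63×10⁶ × 0.0711 = 1.87×10⁵ V/m.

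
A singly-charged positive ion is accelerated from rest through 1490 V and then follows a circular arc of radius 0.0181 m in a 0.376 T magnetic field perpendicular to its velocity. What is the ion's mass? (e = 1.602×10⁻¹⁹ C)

m ≈ 2.49×10⁻²⁷ kg

Combine |q|V = ½mv² and r = mv/(|q|B): eliminate v to get m = qB²r²/(2V).
m = (1.602×10⁻¹⁹)(0.376)²(0.0181)²/(2·1490) ≈ 2.49×10⁻²⁷ kg.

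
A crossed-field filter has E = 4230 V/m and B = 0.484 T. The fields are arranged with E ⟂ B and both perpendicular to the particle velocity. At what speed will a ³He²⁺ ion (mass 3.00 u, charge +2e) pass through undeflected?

v = 8740 m/s

Straight-line motion ⇒ electric and magnetic forces cancel, so E = vB.
v = E/B = 4230/0.484 = 8740 m/s.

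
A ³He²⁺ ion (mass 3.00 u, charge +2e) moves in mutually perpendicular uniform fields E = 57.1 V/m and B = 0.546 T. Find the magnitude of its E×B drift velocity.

v_d ≈ 105 m/s

In crossed fields the guiding centre drifts at v_d = |E×B|/B² = E/B, independent of charge and mass.
v_d = 57.1/0.546 = 105 m/s.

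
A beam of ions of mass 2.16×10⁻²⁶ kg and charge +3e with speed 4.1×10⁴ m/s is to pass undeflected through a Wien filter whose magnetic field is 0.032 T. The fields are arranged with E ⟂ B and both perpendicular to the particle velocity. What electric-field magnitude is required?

E = 1300 V/m

For straight-line motion qE = qvB, so E = vB.
E = 4.1×10⁴ × 0.032 = 1300 V/m.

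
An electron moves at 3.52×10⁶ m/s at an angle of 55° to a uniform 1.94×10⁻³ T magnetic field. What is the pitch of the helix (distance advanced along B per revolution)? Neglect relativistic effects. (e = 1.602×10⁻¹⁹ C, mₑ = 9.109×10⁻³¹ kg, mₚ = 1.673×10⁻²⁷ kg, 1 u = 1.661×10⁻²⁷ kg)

v∥ = v cosθ = 3.52×10⁶·cos55° ≈ 2.019×10⁶ m/s.
T = 2πm/(|q|B) = 2π(9.109×10⁻³¹)/((1.602×10⁻¹⁹)(1.94×10⁻³)) ≈ 1.842×10⁻⁸ s.
pitch = v∥ T = (2.019×10⁶)(1.842×10⁻⁸) ≈ 0.0372 m.

p ≈ 0.0372 m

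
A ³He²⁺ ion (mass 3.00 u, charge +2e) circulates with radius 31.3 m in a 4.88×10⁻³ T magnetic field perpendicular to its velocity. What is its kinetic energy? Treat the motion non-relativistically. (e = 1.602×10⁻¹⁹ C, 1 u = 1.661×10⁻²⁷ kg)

KE ≈ 2.40×10⁻¹³ J

v = |q|Br/m, then KE = ½mv² = (qBr)²/(2m).
v = (3.204×10⁻¹⁹)(4.88×10⁻³)(31.3)/4.983×10⁻²⁷ ≈ 9.821×10⁶ m/s.
KE = ½(4.983×10⁻²⁷)(9.821×10⁶)² ≈ 2.40×10⁻¹³ J.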